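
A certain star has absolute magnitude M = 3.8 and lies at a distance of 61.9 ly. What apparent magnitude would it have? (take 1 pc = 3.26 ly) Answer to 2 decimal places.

d = 61.9 ly / 3.26 = 18.99 pc
m = M + 5 log₁₀ d − 5 = 3.8 + 5·1.2785 − 5 = 5.192

m ≈ 5.19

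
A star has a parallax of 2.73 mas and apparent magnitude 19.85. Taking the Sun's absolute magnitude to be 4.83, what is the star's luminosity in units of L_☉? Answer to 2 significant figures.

L/L_☉ ≈ 1.3×10^-3

d = 1/p = 1000/2.73 mas = 366.3 pc
M = m − 5 log₁₀ d + 5 = 19.85 − 5·2.5638 + 5 = 12.031
M − M_☉ = 12.031 − 4.83 = 7.201
L/L_☉ = 10^(−0.4 × 7.201) = 1.317×10^-3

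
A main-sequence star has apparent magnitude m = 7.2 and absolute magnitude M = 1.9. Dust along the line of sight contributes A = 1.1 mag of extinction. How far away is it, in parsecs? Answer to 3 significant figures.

d ≈ 69.2 pc

m − M = 5 log₁₀(d/10 pc) + A  ⇒  7.2 − (1.9) − 1.1 = 5 log₁₀(d/10)
4.200 = 5 log₁₀(d/10)
log₁₀ d = (m − M − A)/5 + 1 = 1.8400
d = 10^1.8400 = 69.18 pc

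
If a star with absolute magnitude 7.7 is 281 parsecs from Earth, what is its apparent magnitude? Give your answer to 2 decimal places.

m ≈ 14.94

m = M + 5 log₁₀ d − 5 = 7.7 + 5·2.4487 − 5 = 14.944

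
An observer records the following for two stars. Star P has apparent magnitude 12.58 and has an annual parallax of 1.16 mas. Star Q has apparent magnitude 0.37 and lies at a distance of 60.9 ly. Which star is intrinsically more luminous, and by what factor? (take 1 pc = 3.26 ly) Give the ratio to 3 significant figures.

Star Q is more luminous, by a factor of 36.0.

Star P: p = 1.16 mas = 1.16×10^-3″ → d = 1/p = 862.1 pc
Star P: M = m − 5 log₁₀ d + 5 = 12.58 − 5·2.9355 + 5 = 2.902
Star Q: d = 60.9 ly / 3.26 = 18.68 pc
Star Q: M = m − 5 log₁₀ d + 5 = 0.37 − 5·1.2714 + 5 = -0.987
ΔM = M_P − M_Q = 2.902 − (-0.987) = 3.889; smaller M is more luminous → Star Q.
L ratio = 10^(0.4 |ΔM|) = 10^1.556 = 35.95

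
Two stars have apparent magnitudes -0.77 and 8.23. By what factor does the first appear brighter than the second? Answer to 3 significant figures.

3980

Magnitude difference = -9.00
Flux ratio = 10^(−0.4 Δm) = 10^(−0.4 × -9.00) = 10^3.600 = 3981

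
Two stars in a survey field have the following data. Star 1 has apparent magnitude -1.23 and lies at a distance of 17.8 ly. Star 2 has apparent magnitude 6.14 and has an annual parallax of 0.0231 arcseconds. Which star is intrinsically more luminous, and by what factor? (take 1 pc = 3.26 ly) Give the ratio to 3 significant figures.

Star 1: d = 17.8 ly / 3.26 = 5.460 pc
Star 1: M = m − 5 log₁₀ d + 5 = -1.23 − 5·0.7372 + 5 = 0.084
Star 2: d = 1/p = 1/0.0231″ = 43.29 pc
Star 2: M = m − 5 log₁₀ d + 5 = 6.14 − 5·1.6364 + 5 = 2.958
ΔM = M_1 − M_2 = 0.084 − (2.958) = -2.874; smaller M is more luminous → Star 1.
L ratio = 10^(0.4 |ΔM|) = 10^1.150 = 14.11

Star 1 is more luminous, by a factor of 14.1.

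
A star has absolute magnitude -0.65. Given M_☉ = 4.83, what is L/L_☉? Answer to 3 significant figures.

L/L_☉ ≈ 156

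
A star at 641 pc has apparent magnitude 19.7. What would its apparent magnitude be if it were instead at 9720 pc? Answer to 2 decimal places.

m ≈ 25.60

Flux ∝ 1/d², so Δm = 5 log₁₀(d₂/d₁) = 5 log₁₀(9720/641) = 5.904
m₂ = m₁ + Δm = 19.7 + (5.904) = 25.604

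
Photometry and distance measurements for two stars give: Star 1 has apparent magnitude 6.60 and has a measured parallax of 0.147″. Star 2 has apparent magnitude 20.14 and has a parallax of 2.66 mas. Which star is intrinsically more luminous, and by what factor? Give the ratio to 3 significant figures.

Star 1: d = 1/p = 1/0.147″ = 6.803 pc
Star 1: M = m − 5 log₁₀ d + 5 = 6.60 − 5·0.8327 + 5 = 7.437
Star 2: p = 2.66 mas = 2.66×10^-3″ → d = 1/p = 375.9 pc
Star 2: M = m − 5 log₁₀ d + 5 = 20.14 − 5·2.5751 + 5 = 12.264
ΔM = M_1 − M_2 = 7.437 − (12.264) = -4.828; smaller M is more luminous → Star 1.
L ratio = 10^(0.4 |ΔM|) = 10^1.931 = 85.34

Star 1 is more luminous, by a factor of 85.3.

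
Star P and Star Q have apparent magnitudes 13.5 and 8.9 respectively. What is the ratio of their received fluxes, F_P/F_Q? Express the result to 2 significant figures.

F_P/F_Q ≈ 0.014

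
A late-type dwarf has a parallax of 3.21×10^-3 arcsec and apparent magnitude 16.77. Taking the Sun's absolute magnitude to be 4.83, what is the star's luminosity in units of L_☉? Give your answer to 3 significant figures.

d = 1/p = 1/3.21×10^-3″ = 311.5 pc
M = m − 5 log₁₀ d + 5 = 16.77 − 5·2.4935 + 5 = 9.303
M − M_☉ = 9.303 − 4.83 = 4.473
L/L_☉ = 10^(−0.4 × 4.473) = 0.01626

L/L_☉ ≈ 0.0163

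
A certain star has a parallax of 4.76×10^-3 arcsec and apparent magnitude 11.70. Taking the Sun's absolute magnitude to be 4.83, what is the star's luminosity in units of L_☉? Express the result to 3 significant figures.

d = 1/p = 1/4.76×10^-3″ = 210.1 pc
M = m − 5 log₁₀ d + 5 = 11.70 − 5·2.3224 + 5 = 5.088
M − M_☉ = 5.088 − 4.83 = 0.258
L/L_☉ = 10^(−0.4 × 0.258) = 0.7885

L/L_☉ ≈ 0.788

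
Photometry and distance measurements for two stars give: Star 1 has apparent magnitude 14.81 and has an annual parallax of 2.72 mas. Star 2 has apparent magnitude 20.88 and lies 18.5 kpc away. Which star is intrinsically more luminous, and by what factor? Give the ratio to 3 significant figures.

Star 1: p = 2.72 mas = 2.72×10^-3″ → d = 1/p = 367.6 pc
Star 1: M = m − 5 log₁₀ d + 5 = 14.81 − 5·2.5654 + 5 = 6.983
Star 2: d = 18.5 kpc = 18500 pc
Star 2: M = m − 5 log₁₀ d + 5 = 20.88 − 5·4.2672 + 5 = 4.544
ΔM = M_1 − M_2 = 6.983 − (4.544) = 2.439; smaller M is more luminous → Star 2.
L ratio = 10^(0.4 |ΔM|) = 10^0.975 = 9.451

Star 2 is more luminous, by a factor of 9.45.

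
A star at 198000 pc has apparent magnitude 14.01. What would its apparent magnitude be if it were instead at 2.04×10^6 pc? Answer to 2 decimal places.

m ≈ 19.07

Flux ∝ 1/d², so Δm = 5 log₁₀(d₂/d₁) = 5 log₁₀(2.04×10^6/198000) = 5.065
m₂ = m₁ + Δm = 14.01 + (5.065) = 19.075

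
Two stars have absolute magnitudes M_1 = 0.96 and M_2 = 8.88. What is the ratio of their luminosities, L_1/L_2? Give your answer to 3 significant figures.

ΔM = M_1 − M_2 = -7.92
L_1/L_2 = 10^(−0.4 ΔM) = 10^3.168 = 1472

L_1/L_2 ≈ 1470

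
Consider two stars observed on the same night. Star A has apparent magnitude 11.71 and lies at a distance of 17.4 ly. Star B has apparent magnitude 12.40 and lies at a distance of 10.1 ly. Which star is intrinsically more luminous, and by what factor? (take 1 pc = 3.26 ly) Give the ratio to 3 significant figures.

Star A is more luminous, by a factor of 5.60.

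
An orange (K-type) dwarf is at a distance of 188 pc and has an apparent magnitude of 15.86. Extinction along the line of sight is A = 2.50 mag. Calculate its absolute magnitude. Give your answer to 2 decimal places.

5 log₁₀(d/10 pc) = 5 log₁₀(188.0) − 5 = 6.371
M = m − 5 log₁₀(d/10) − A = 15.86 − 6.371 − 2.50 = 6.989

M ≈ 6.99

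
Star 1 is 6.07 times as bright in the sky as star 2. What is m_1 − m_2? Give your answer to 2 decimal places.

m_1 − m_2 ≈ -1.96

Pogson: Δm = −2.5 log₁₀(ratio) = −2.5 log₁₀(6.07) = −2.5 × 0.7832 = -1.958
Star 1 is brighter, so it has the smaller magnitude: the difference is negative.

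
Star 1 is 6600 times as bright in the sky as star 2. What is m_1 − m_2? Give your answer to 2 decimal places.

m_1 − m_2 ≈ -9.55

Pogson: Δm = −2.5 log₁₀(ratio) = −2.5 log₁₀(6600) = −2.5 × 3.8195 = -9.549
Star 1 is brighter, so it has the smaller magnitude: the difference is negative.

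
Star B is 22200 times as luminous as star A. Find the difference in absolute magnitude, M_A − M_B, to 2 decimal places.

M_A − M_B ≈ 10.87

Pogson: ΔM = −2.5 log₁₀(ratio) = −2.5 log₁₀(22200) = −2.5 × 4.3464 = -10.866
Star B is brighter so has the smaller magnitude: M_A − M_B is positive.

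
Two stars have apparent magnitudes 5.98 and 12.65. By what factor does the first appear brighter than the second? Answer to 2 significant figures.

470

Δm = 5.98 − (12.65) = -6.67
Flux ratio = 10^(−0.4 Δm) = 10^(−0.4 × -6.67) = 10^2.668 = 465.6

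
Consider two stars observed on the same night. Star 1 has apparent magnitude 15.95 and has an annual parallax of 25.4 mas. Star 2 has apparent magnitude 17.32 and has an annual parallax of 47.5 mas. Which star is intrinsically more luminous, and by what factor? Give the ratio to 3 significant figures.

Star 1: p = 25.4 mas = 0.0254″ → d = 1/p = 39.37 pc
Star 1: M = m − 5 log₁₀ d + 5 = 15.95 − 5·1.5952 + 5 = 12.974
Star 2: p = 47.5 mas = 0.0475″ → d = 1/p = 21.05 pc
Star 2: M = m − 5 log₁₀ d + 5 = 17.32 − 5·1.3233 + 5 = 15.703
ΔM = M_1 − M_2 = 12.974 − (15.703) = -2.729; smaller M is more luminous → Star 1.
L ratio = 10^(0.4 |ΔM|) = 10^1.092 = 12.35

Star 1 is more luminous, by a factor of 12.4.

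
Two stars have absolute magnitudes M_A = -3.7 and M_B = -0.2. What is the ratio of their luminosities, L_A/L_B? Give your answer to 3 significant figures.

L_A/L_B ≈ 25.1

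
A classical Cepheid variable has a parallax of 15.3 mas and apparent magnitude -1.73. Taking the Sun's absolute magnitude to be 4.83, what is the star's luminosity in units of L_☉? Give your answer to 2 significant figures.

d = 1/p = 1000/15.3 mas = 65.36 pc
M = m − 5 log₁₀ d + 5 = -1.73 − 5·1.8153 + 5 = -5.807
M − M_☉ = -5.807 − 4.83 = -10.637
L/L_☉ = 10^(−0.4 × -10.637) = 17970

L/L_☉ ≈ 18000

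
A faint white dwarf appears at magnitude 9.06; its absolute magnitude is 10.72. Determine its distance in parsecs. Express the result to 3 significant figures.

Distance modulus: m − M = 9.06 − (10.72) = -1.660
m − M = 5 log₁₀ d − 5
log₁₀ d = (m − M)/5 + 1 = 0.6680
d = 10^0.6680 = 4.656 pc

d ≈ 4.66 pc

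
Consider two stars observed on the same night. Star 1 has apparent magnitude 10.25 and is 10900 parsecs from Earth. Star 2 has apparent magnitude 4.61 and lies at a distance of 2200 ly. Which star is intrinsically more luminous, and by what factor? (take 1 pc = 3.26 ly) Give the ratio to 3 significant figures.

Star 1: M = m − 5 log₁₀ d + 5 = 10.25 − 5·4.0374 + 5 = -4.937
Star 2: d = 2200 ly / 3.26 = 674.8 pc
Star 2: M = m − 5 log₁₀ d + 5 = 4.61 − 5·2.8292 + 5 = -4.536
ΔM = M_1 − M_2 = -4.937 − (-4.536) = -0.401; smaller M is more luminous → Star 1.
L ratio = 10^(0.4 |ΔM|) = 10^0.160 = 1.447

Star 1 is more luminous, by a factor of 1.45.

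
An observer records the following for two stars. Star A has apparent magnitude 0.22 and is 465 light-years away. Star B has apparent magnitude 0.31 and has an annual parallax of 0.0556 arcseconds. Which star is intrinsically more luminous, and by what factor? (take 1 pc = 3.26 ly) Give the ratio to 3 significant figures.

Star A is more luminous, by a factor of 68.3.

Star A: d = 465 ly / 3.26 = 142.6 pc
Star A: M = m − 5 log₁₀ d + 5 = 0.22 − 5·2.1542 + 5 = -5.551
Star B: d = 1/p = 1/0.0556″ = 17.99 pc
Star B: M = m − 5 log₁₀ d + 5 = 0.31 − 5·1.2549 + 5 = -0.965
ΔM = M_A − M_B = -5.551 − (-0.965) = -4.587; smaller M is more luminous → Star A.
L ratio = 10^(0.4 |ΔM|) = 10^1.835 = 68.33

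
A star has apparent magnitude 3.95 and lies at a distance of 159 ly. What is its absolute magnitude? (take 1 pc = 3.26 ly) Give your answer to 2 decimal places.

M ≈ 0.51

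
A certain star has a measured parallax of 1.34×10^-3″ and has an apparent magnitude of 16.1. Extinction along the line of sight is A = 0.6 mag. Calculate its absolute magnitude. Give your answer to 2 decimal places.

d = 1/p = 1/1.34×10^-3″ = 746.3 pc
5 log₁₀(d/10 pc) = 5 log₁₀(746.3) − 5 = 9.364
M = m − 5 log₁₀(d/10) − A = 16.1 − 9.364 − 0.6 = 6.136

M ≈ 6.14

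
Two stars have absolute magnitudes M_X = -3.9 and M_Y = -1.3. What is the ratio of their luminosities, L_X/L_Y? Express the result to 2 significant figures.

ΔM = M_X − M_Y = -2.6
L_X/L_Y = 10^(−0.4 ΔM) = 10^1.040 = 10.96

L_X/L_Y ≈ 11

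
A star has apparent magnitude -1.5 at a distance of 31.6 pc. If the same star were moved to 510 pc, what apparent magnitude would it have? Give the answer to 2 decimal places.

Flux ∝ 1/d², so Δm = 5 log₁₀(d₂/d₁) = 5 log₁₀(510/31.6) = 6.039
m₂ = m₁ + Δm = -1.5 + (6.039) = 4.539

m ≈ 4.54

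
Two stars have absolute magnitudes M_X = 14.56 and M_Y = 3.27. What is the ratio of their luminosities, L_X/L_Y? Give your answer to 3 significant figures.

ΔM = M_X − M_Y = 11.29
L_X/L_Y = 10^(−0.4 ΔM) = 10^-4.516 = 3.048×10^-5

L_X/L_Y ≈ 3.05×10^-5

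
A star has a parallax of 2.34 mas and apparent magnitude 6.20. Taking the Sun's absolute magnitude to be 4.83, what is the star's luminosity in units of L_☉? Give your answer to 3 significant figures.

d = 1/p = 1000/2.34 mas = 427.4 pc
M = m − 5 log₁₀ d + 5 = 6.20 − 5·2.6308 + 5 = -1.954
M − M_☉ = -1.954 − 4.83 = -6.784
L/L_☉ = 10^(−0.4 × -6.784) = 517.1

L/L_☉ ≈ 517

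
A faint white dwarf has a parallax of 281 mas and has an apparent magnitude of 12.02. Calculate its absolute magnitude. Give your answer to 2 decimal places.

M ≈ 14.26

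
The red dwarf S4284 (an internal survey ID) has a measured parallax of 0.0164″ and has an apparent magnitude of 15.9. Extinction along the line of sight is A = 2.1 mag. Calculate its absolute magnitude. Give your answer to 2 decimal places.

d = 1/p = 1/0.0164″ = 60.98 pc
5 log₁₀(d/10 pc) = 5 log₁₀(60.98) − 5 = 3.926
M = m − 5 log₁₀(d/10) − A = 15.9 − 3.926 − 2.1 = 9.874

M ≈ 9.87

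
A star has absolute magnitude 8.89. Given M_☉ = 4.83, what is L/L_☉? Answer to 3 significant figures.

L/L_☉ ≈ 0.0238

M − M_☉ = 8.89 − 4.83 = 4.060
L/L_☉ = 10^(−0.4 (M − M_☉)) = 10^-1.624 = 0.02377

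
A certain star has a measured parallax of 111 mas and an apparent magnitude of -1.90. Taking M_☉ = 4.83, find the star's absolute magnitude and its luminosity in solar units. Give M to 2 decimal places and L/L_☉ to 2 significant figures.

M ≈ -1.67; L/L_☉ ≈ 400

d = 1/p = 1000/111 mas = 9.009 pc
M = m − 5 log₁₀ d + 5 = -1.90 − 5·0.9547 + 5 = -1.673
M − M_☉ = -1.673 − 4.83 = -6.503
L/L_☉ = 10^(−0.4 × -6.503) = 399.4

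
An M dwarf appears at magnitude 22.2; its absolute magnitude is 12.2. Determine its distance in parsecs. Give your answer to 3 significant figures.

μ = m − M = 10.000
m − M = 5 log₁₀ d − 5
log₁₀ d = (m − M)/5 + 1 = 3.0000
d = 10^3.0000 = 1000 pc

d ≈ 1000 pc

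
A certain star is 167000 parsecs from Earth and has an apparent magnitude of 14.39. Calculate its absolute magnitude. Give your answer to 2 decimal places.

5 log₁₀(d/10 pc) = 5 log₁₀(167000) − 5 = 21.114
M = m − 5 log₁₀(d/10) = 14.39 − 21.114 = -6.724

M ≈ -6.72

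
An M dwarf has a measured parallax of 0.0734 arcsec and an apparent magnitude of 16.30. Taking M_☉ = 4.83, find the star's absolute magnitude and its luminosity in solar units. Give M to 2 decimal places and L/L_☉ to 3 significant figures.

M ≈ 15.63; L/L_☉ ≈ 4.79×10^-5

d = 1/p = 1/0.0734″ = 13.62 pc
M = m − 5 log₁₀ d + 5 = 16.30 − 5·1.1343 + 5 = 15.628
M − M_☉ = 15.628 − 4.83 = 10.798
L/L_☉ = 10^(−0.4 × 10.798) = 4.793×10^-5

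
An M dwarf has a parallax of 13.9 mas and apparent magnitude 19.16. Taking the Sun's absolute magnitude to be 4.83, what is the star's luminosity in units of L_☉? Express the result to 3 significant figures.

d = 1/p = 1000/13.9 mas = 71.94 pc
M = m − 5 log₁₀ d + 5 = 19.16 − 5·1.8570 + 5 = 14.875
M − M_☉ = 14.875 − 4.83 = 10.045
L/L_☉ = 10^(−0.4 × 10.045) = 9.593×10^-5

L/L_☉ ≈ 9.59×10^-5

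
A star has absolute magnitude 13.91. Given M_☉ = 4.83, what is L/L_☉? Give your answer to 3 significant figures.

M − M_☉ = 13.91 − 4.83 = 9.080
L/L_☉ = 10^(−0.4 (M − M_☉)) = 10^-3.632 = 2.333×10^-4

L/L_☉ ≈ 2.33×10^-4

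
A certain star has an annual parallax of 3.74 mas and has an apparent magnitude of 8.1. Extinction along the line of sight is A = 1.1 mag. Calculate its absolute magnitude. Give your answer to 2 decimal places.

M ≈ -0.14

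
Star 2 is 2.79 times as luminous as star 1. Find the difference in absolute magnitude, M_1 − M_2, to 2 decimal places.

M_1 − M_2 ≈ 1.11

Pogson: ΔM = −2.5 log₁₀(ratio) = −2.5 log₁₀(2.79) = −2.5 × 0.4456 = -1.114
Star 2 is brighter so has the smaller magnitude: M_1 − M_2 is positive.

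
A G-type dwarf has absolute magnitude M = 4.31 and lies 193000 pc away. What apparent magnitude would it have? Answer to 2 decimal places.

m ≈ 25.74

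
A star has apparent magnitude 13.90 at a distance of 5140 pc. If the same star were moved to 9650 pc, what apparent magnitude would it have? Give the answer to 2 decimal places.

Flux ∝ 1/d², so Δm = 5 log₁₀(d₂/d₁) = 5 log₁₀(9650/5140) = 1.368
m₂ = m₁ + Δm = 13.90 + (1.368) = 15.268

m ≈ 15.27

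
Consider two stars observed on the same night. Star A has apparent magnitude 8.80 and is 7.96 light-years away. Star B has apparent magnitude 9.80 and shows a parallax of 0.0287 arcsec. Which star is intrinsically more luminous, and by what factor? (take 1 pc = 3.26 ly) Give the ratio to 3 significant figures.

Star A: d = 7.96 ly / 3.26 = 2.442 pc
Star A: M = m − 5 log₁₀ d + 5 = 8.80 − 5·0.3877 + 5 = 11.862
Star B: d = 1/p = 1/0.0287″ = 34.84 pc
Star B: M = m − 5 log₁₀ d + 5 = 9.80 − 5·1.5421 + 5 = 7.089
ΔM = M_A − M_B = 11.862 − (7.089) = 4.772; smaller M is more luminous → Star B.
L ratio = 10^(0.4 |ΔM|) = 10^1.909 = 81.07

Star B is more luminous, by a factor of 81.1.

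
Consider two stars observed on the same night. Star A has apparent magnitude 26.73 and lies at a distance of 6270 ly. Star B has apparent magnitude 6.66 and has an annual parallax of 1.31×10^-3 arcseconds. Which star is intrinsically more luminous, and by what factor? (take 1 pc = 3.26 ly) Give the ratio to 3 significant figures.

Star B is more luminous, by a factor of 1.68×10^7.

Star A: d = 6270 ly / 3.26 = 1923 pc
Star A: M = m − 5 log₁₀ d + 5 = 26.73 − 5·3.2840 + 5 = 15.310
Star B: d = 1/p = 1/1.31×10^-3″ = 763.4 pc
Star B: M = m − 5 log₁₀ d + 5 = 6.66 − 5·2.8827 + 5 = -2.754
ΔM = M_A − M_B = 15.310 − (-2.754) = 18.063; smaller M is more luminous → Star B.
L ratio = 10^(0.4 |ΔM|) = 10^7.225 = 1.680×10^7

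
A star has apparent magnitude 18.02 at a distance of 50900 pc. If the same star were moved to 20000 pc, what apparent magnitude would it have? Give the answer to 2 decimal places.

Flux ∝ 1/d², so Δm = 5 log₁₀(d₂/d₁) = 5 log₁₀(20000/50900) = -2.028
m₂ = m₁ + Δm = 18.02 + (-2.028) = 15.992

m ≈ 15.99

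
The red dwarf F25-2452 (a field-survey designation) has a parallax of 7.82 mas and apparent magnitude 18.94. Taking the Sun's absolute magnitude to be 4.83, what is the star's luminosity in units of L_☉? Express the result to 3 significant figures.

L/L_☉ ≈ 3.71×10^-4

d = 1/p = 1000/7.82 mas = 127.9 pc
M = m − 5 log₁₀ d + 5 = 18.94 − 5·2.1068 + 5 = 13.406
M − M_☉ = 13.406 − 4.83 = 8.576
L/L_☉ = 10^(−0.4 × 8.576) = 3.712×10^-4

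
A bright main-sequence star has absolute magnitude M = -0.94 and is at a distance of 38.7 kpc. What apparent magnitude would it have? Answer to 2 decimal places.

m ≈ 17.00

d = 38.7 kpc = 38700 pc
m = M + 5 log₁₀ d − 5 = -0.94 + 5·4.5877 − 5 = 16.999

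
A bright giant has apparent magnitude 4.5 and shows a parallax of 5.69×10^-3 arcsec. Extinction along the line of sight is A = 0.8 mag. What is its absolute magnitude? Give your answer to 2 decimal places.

M ≈ -2.52

d = 1/p = 1/5.69×10^-3″ = 175.7 pc
5 log₁₀(d/10 pc) = 5 log₁₀(175.7) − 5 = 6.224
M = m − 5 log₁₀(d/10) − A = 4.5 − 6.224 − 0.8 = -2.524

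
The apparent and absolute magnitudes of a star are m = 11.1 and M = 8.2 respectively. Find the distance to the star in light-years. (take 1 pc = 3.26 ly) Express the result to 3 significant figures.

d ≈ 124 ly

Distance modulus: m − M = 11.1 − (8.2) = 2.900
m − M = 5 log₁₀ d − 5
log₁₀ d = (m − M)/5 + 1 = 1.5800
d = 10^1.5800 = 38.02 pc
= 123.9 ly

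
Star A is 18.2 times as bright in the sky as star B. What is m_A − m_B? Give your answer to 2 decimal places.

m_A − m_B ≈ -3.15

Pogson: Δm = −2.5 log₁₀(ratio) = −2.5 log₁₀(18.2) = −2.5 × 1.2601 = -3.150
Star A is brighter, so it has the smaller magnitude: the difference is negative.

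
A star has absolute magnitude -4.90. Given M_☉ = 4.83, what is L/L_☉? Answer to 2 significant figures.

M − M_☉ = -4.90 − 4.83 = -9.730
L/L_☉ = 10^(−0.4 (M − M_☉)) = 10^3.892 = 7798

L/L_☉ ≈ 7800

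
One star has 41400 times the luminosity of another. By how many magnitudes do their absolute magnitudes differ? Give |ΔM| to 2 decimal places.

|ΔM| ≈ 11.54

Pogson: ΔM = −2.5 log₁₀(ratio) = −2.5 log₁₀(41400) = −2.5 × 4.6170 = -11.543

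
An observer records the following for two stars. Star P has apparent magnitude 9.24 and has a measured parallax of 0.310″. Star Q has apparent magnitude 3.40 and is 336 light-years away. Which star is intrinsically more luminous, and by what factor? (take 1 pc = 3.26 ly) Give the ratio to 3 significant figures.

Star Q is more luminous, by a factor of 221000.

Star P: d = 1/p = 1/0.310″ = 3.226 pc
Star P: M = m − 5 log₁₀ d + 5 = 9.24 − 5·0.5086 + 5 = 11.697
Star Q: d = 336 ly / 3.26 = 103.1 pc
Star Q: M = m − 5 log₁₀ d + 5 = 3.40 − 5·2.0131 + 5 = -1.666
ΔM = M_P − M_Q = 11.697 − (-1.666) = 13.362; smaller M is more luminous → Star Q.
L ratio = 10^(0.4 |ΔM|) = 10^5.345 = 221300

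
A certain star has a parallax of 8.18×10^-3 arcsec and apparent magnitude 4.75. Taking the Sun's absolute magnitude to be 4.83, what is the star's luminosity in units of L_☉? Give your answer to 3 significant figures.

L/L_☉ ≈ 161

d = 1/p = 1/8.18×10^-3″ = 122.2 pc
M = m − 5 log₁₀ d + 5 = 4.75 − 5·2.0872 + 5 = -0.686
M − M_☉ = -0.686 − 4.83 = -5.516
L/L_☉ = 10^(−0.4 × -5.516) = 160.9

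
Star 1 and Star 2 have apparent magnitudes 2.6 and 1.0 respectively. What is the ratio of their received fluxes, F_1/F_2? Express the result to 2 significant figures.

Δm = 2.6 − (1.0) = 1.6
Flux ratio = 10^(−0.4 Δm) = 10^(−0.4 × 1.6) = 10^-0.640 = 0.2291

F_1/F_2 ≈ 0.23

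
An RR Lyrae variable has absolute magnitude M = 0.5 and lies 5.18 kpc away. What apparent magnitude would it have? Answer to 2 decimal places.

m ≈ 14.07

d = 5.18 kpc = 5180 pc
m = M + 5 log₁₀ d − 5 = 0.5 + 5·3.7143 − 5 = 14.072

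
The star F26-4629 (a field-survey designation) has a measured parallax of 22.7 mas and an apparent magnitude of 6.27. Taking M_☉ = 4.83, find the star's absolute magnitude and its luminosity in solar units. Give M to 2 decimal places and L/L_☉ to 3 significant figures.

d = 1/p = 1000/22.7 mas = 44.05 pc
M = m − 5 log₁₀ d + 5 = 6.27 − 5·1.6440 + 5 = 3.050
M − M_☉ = 3.050 − 4.83 = -1.780
L/L_☉ = 10^(−0.4 × -1.780) = 5.152

M ≈ 3.05; L/L_☉ ≈ 5.15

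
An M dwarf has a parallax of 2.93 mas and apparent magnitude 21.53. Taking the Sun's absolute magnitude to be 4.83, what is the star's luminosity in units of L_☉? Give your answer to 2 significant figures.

L/L_☉ ≈ 2.4×10^-4

d = 1/p = 1000/2.93 mas = 341.3 pc
M = m − 5 log₁₀ d + 5 = 21.53 − 5·2.5331 + 5 = 13.864
M − M_☉ = 13.864 − 4.83 = 9.034
L/L_☉ = 10^(−0.4 × 9.034) = 2.434×10^-4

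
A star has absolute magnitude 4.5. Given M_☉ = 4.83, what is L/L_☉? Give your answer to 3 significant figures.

L/L_☉ ≈ 1.36

M − M_☉ = 4.5 − 4.83 = -0.330
L/L_☉ = 10^(−0.4 (M − M_☉)) = 10^0.132 = 1.355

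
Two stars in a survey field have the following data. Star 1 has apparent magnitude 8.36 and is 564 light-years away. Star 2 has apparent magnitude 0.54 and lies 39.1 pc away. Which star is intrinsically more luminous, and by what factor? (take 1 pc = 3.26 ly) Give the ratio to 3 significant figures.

Star 2 is more luminous, by a factor of 68.6.

Star 1: d = 564 ly / 3.26 = 173.0 pc
Star 1: M = m − 5 log₁₀ d + 5 = 8.36 − 5·2.2381 + 5 = 2.170
Star 2: M = m − 5 log₁₀ d + 5 = 0.54 − 5·1.5922 + 5 = -2.421
ΔM = M_1 − M_2 = 2.170 − (-2.421) = 4.591; smaller M is more luminous → Star 2.
L ratio = 10^(0.4 |ΔM|) = 10^1.836 = 68.59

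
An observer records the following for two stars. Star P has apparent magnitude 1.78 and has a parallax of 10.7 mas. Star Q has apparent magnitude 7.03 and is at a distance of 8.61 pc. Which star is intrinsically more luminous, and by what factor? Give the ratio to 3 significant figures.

Star P is more luminous, by a factor of 14800.

Star P: p = 10.7 mas = 0.0107″ → d = 1/p = 93.46 pc
Star P: M = m − 5 log₁₀ d + 5 = 1.78 − 5·1.9706 + 5 = -3.073
Star Q: M = m − 5 log₁₀ d + 5 = 7.03 − 5·0.9350 + 5 = 7.355
ΔM = M_P − M_Q = -3.073 − (7.355) = -10.428; smaller M is more luminous → Star P.
L ratio = 10^(0.4 |ΔM|) = 10^4.171 = 14830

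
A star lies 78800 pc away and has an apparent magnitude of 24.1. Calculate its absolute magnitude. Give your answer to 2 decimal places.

M ≈ 4.62

5 log₁₀(d/10 pc) = 5 log₁₀(78800) − 5 = 19.483
M = m − 5 log₁₀(d/10) = 24.1 − 19.483 = 4.617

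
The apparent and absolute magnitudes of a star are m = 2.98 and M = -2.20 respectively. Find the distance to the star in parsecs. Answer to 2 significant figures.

d ≈ 110 pc

Distance modulus: m − M = 2.98 − (-2.20) = 5.180
m − M = 5 log₁₀ d − 5
log₁₀ d = (m − M)/5 + 1 = 2.0360
d = 10^2.0360 = 108.6 pc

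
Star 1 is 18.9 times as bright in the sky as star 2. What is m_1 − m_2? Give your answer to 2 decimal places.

m_1 − m_2 ≈ -3.19

Pogson: Δm = −2.5 log₁₀(ratio) = −2.5 log₁₀(18.9) = −2.5 × 1.2765 = -3.191
Star 1 is brighter, so it has the smaller magnitude: the difference is negative.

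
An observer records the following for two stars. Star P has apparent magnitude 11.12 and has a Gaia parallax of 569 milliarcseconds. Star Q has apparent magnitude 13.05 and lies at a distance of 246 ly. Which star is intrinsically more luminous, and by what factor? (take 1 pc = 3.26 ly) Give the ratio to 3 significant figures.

Star P: p = 569 mas = 0.569″ → d = 1/p = 1.757 pc
Star P: M = m − 5 log₁₀ d + 5 = 11.12 − 5·0.2449 + 5 = 14.896
Star Q: d = 246 ly / 3.26 = 75.46 pc
Star Q: M = m − 5 log₁₀ d + 5 = 13.05 − 5·1.8777 + 5 = 8.661
ΔM = M_P − M_Q = 14.896 − (8.661) = 6.234; smaller M is more luminous → Star Q.
L ratio = 10^(0.4 |ΔM|) = 10^2.494 = 311.6

Star Q is more luminous, by a factor of 312.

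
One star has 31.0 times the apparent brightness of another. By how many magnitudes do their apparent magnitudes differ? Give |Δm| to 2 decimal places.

|Δm| ≈ 3.73

Pogson: Δm = −2.5 log₁₀(ratio) = −2.5 log₁₀(31.0) = −2.5 × 1.4914 = -3.728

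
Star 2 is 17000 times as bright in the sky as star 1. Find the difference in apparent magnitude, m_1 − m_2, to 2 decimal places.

m_1 − m_2 ≈ 10.58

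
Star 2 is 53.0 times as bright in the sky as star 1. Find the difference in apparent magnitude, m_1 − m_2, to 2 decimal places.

Pogson: Δm = −2.5 log₁₀(ratio) = −2.5 log₁₀(53.0) = −2.5 × 1.7243 = -4.311
Star 2 is brighter so has the smaller magnitude: m_1 − m_2 is positive.

m_1 − m_2 ≈ 4.31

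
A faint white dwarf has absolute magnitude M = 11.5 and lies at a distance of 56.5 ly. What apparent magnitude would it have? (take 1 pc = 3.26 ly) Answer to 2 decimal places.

d = 56.5 ly / 3.26 = 17.33 pc
m = M + 5 log₁₀ d − 5 = 11.5 + 5·1.2388 − 5 = 12.694

m ≈ 12.69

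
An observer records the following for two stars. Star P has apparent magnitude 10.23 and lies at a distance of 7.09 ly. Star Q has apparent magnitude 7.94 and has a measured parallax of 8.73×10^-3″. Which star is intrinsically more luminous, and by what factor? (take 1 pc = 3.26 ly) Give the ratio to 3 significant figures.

Star Q is more luminous, by a factor of 22900.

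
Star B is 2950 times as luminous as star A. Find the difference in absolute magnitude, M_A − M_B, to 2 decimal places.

Pogson: ΔM = −2.5 log₁₀(ratio) = −2.5 log₁₀(2950) = −2.5 × 3.4698 = -8.675
Star B is brighter so has the smaller magnitude: M_A − M_B is positive.

M_A − M_B ≈ 8.67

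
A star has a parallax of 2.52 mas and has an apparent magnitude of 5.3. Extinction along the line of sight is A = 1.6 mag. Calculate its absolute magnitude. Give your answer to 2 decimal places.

M ≈ -4.29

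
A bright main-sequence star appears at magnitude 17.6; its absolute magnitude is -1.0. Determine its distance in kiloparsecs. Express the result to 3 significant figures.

Distance modulus: m − M = 17.6 − (-1.0) = 18.600
m − M = 5 log₁₀ d − 5
log₁₀ d = (m − M)/5 + 1 = 4.7200
d = 10^4.7200 = 52480 pc
= 52.48 kpc

d ≈ 52.5 kpc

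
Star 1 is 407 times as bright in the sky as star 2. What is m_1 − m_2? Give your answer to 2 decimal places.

m_1 − m_2 ≈ -6.52

Pogson: Δm = −2.5 log₁₀(ratio) = −2.5 log₁₀(407) = −2.5 × 2.6096 = -6.524
Star 1 is brighter, so it has the smaller magnitude: the difference is negative.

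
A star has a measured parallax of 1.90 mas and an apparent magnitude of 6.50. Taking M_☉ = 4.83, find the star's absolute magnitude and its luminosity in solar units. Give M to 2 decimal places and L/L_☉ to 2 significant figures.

M ≈ -2.11; L/L_☉ ≈ 590

d = 1/p = 1000/1.90 mas = 526.3 pc
M = m − 5 log₁₀ d + 5 = 6.50 − 5·2.7212 + 5 = -2.106
M − M_☉ = -2.106 − 4.83 = -6.936
L/L_☉ = 10^(−0.4 × -6.936) = 595.0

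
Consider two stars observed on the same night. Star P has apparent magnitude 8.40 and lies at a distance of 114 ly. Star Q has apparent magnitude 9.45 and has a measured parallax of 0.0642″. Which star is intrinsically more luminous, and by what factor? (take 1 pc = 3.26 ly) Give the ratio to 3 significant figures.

Star P: d = 114 ly / 3.26 = 34.97 pc
Star P: M = m − 5 log₁₀ d + 5 = 8.40 − 5·1.5437 + 5 = 5.682
Star Q: d = 1/p = 1/0.0642″ = 15.58 pc
Star Q: M = m − 5 log₁₀ d + 5 = 9.45 − 5·1.1925 + 5 = 8.488
ΔM = M_P − M_Q = 5.682 − (8.488) = -2.806; smaller M is more luminous → Star P.
L ratio = 10^(0.4 |ΔM|) = 10^1.122 = 13.26

Star P is more luminous, by a factor of 13.3.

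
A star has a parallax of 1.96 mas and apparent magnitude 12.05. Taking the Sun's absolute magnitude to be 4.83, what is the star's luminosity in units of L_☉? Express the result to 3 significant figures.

d = 1/p = 1000/1.96 mas = 510.2 pc
M = m − 5 log₁₀ d + 5 = 12.05 − 5·2.7077 + 5 = 3.511
M − M_☉ = 3.511 − 4.83 = -1.319
L/L_☉ = 10^(−0.4 × -1.319) = 3.369

L/L_☉ ≈ 3.37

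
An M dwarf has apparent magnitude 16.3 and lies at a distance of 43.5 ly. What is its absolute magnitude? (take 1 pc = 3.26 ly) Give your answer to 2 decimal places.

M ≈ 15.67

d = 43.5 ly / 3.26 = 13.34 pc
5 log₁₀(d/10 pc) = 5 log₁₀(13.34) − 5 = 0.626
M = m − 5 log₁₀(d/10) = 16.3 − 0.626 = 15.674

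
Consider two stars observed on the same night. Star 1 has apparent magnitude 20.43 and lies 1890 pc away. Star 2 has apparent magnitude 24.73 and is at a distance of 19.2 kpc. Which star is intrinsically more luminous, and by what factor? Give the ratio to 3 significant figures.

Star 2 is more luminous, by a factor of 1.97.

Star 1: M = m − 5 log₁₀ d + 5 = 20.43 − 5·3.2765 + 5 = 9.048
Star 2: d = 19.2 kpc = 19200 pc
Star 2: M = m − 5 log₁₀ d + 5 = 24.73 − 5·4.2833 + 5 = 8.313
ΔM = M_1 − M_2 = 9.048 − (8.313) = 0.734; smaller M is more luminous → Star 2.
L ratio = 10^(0.4 |ΔM|) = 10^0.294 = 1.966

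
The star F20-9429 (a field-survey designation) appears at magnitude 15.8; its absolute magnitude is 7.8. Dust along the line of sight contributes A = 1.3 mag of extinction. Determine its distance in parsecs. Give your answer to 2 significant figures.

d ≈ 220 pc

m − M = 5 log₁₀(d/10 pc) + A  ⇒  15.8 − (7.8) − 1.3 = 5 log₁₀(d/10)
6.700 = 5 log₁₀(d/10)
log₁₀ d = (m − M − A)/5 + 1 = 2.3400
d = 10^2.3400 = 218.8 pc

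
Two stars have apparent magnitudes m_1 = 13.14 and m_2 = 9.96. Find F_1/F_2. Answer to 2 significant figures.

F_1/F_2 ≈ 0.053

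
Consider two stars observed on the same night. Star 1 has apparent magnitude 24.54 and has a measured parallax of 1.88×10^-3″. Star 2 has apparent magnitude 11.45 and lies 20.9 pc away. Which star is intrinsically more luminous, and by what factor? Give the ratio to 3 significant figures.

Star 1: d = 1/p = 1/1.88×10^-3″ = 531.9 pc
Star 1: M = m − 5 log₁₀ d + 5 = 24.54 − 5·2.7258 + 5 = 15.911
Star 2: M = m − 5 log₁₀ d + 5 = 11.45 − 5·1.3201 + 5 = 9.849
ΔM = M_1 − M_2 = 15.911 − (9.849) = 6.062; smaller M is more luminous → Star 2.
L ratio = 10^(0.4 |ΔM|) = 10^2.425 = 265.8

Star 2 is more luminous, by a factor of 266.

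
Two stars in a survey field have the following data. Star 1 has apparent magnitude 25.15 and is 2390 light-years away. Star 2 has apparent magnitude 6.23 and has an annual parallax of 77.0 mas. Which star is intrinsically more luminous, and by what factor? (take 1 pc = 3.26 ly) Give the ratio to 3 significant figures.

Star 2 is more luminous, by a factor of 11600.

Star 1: d = 2390 ly / 3.26 = 733.1 pc
Star 1: M = m − 5 log₁₀ d + 5 = 25.15 − 5·2.8652 + 5 = 15.824
Star 2: p = 77.0 mas = 0.0770″ → d = 1/p = 12.99 pc
Star 2: M = m − 5 log₁₀ d + 5 = 6.23 − 5·1.1135 + 5 = 5.662
ΔM = M_1 − M_2 = 15.824 − (5.662) = 10.162; smaller M is more luminous → Star 2.
L ratio = 10^(0.4 |ΔM|) = 10^4.065 = 11610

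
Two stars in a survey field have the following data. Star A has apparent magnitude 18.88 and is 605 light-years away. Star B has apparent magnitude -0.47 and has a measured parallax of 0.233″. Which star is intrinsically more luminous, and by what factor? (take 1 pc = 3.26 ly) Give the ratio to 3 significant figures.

Star B is more luminous, by a factor of 29400.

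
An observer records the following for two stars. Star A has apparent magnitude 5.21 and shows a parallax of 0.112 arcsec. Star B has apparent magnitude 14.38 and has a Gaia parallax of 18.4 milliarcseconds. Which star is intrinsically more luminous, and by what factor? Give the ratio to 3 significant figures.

Star A: d = 1/p = 1/0.112″ = 8.929 pc
Star A: M = m − 5 log₁₀ d + 5 = 5.21 − 5·0.9508 + 5 = 5.456
Star B: p = 18.4 mas = 0.0184″ → d = 1/p = 54.35 pc
Star B: M = m − 5 log₁₀ d + 5 = 14.38 − 5·1.7352 + 5 = 10.704
ΔM = M_A − M_B = 5.456 − (10.704) = -5.248; smaller M is more luminous → Star A.
L ratio = 10^(0.4 |ΔM|) = 10^2.099 = 125.7

Star A is more luminous, by a factor of 126.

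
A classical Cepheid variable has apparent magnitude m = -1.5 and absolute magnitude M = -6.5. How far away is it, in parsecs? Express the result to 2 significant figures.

μ = m − M = 5.000
m − M = 5 log₁₀ d − 5
log₁₀ d = (m − M)/5 + 1 = 2.0000
d = 10^2.0000 = 100.0 pc

d ≈ 100 pc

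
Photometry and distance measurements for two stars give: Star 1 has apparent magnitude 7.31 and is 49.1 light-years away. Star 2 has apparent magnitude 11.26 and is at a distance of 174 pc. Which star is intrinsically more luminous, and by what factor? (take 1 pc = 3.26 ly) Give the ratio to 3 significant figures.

Star 2 is more luminous, by a factor of 3.51.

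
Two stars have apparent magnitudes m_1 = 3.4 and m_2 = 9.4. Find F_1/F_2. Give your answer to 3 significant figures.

Δm = 3.4 − (9.4) = -6.0
Flux ratio = 10^(−0.4 Δm) = 10^(−0.4 × -6.0) = 10^2.400 = 251.2

F_1/F_2 ≈ 251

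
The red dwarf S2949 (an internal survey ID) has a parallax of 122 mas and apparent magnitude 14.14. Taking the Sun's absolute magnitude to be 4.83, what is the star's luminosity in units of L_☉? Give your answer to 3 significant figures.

L/L_☉ ≈ 1.27×10^-4

d = 1/p = 1000/122 mas = 8.197 pc
M = m − 5 log₁₀ d + 5 = 14.14 − 5·0.9136 + 5 = 14.572
M − M_☉ = 14.572 − 4.83 = 9.742
L/L_☉ = 10^(−0.4 × 9.742) = 1.268×10^-4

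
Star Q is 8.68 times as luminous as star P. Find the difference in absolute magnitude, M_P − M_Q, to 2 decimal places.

M_P − M_Q ≈ 2.35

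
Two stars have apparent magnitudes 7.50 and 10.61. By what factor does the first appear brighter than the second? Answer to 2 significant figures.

Magnitude difference = -3.11
Flux ratio = 10^(−0.4 Δm) = 10^(−0.4 × -3.11) = 10^1.244 = 17.54

18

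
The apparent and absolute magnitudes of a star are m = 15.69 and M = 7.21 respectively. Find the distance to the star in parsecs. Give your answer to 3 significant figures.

d ≈ 497 pc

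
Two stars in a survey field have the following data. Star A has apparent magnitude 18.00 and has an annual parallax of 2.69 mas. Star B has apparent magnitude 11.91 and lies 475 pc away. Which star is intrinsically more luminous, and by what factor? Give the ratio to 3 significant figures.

Star B is more luminous, by a factor of 446.

Star A: p = 2.69 mas = 2.69×10^-3″ → d = 1/p = 371.7 pc
Star A: M = m − 5 log₁₀ d + 5 = 18.00 − 5·2.5702 + 5 = 10.149
Star B: M = m − 5 log₁₀ d + 5 = 11.91 − 5·2.6767 + 5 = 3.527
ΔM = M_A − M_B = 10.149 − (3.527) = 6.622; smaller M is more luminous → Star B.
L ratio = 10^(0.4 |ΔM|) = 10^2.649 = 445.5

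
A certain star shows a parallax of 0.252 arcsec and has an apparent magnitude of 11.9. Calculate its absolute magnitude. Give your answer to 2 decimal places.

M ≈ 13.91

d = 1/p = 1/0.252″ = 3.968 pc
5 log₁₀(d/10 pc) = 5 log₁₀(3.968) − 5 = -2.007
M = m − 5 log₁₀(d/10) = 11.9 + 2.007 = 13.907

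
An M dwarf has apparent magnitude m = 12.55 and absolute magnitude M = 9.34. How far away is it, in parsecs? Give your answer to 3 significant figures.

d ≈ 43.9 pc

Distance modulus: m − M = 12.55 − (9.34) = 3.210
m − M = 5 log₁₀ d − 5
log₁₀ d = (m − M)/5 + 1 = 1.6420
d = 10^1.6420 = 43.85 pc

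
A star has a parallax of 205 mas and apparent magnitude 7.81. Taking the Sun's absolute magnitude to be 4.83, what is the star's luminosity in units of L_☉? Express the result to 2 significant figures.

d = 1/p = 1000/205 mas = 4.878 pc
M = m − 5 log₁₀ d + 5 = 7.81 − 5·0.6882 + 5 = 9.369
M − M_☉ = 9.369 − 4.83 = 4.539
L/L_☉ = 10^(−0.4 × 4.539) = 0.01529

L/L_☉ ≈ 0.015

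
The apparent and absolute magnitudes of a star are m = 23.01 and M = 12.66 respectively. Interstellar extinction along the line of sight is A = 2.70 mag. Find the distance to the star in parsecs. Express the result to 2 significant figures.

m − M = 5 log₁₀(d/10 pc) + A  ⇒  23.01 − (12.66) − 2.70 = 5 log₁₀(d/10)
7.650 = 5 log₁₀(d/10)
log₁₀ d = (m − M − A)/5 + 1 = 2.5300
d = 10^2.5300 = 338.8 pc

d ≈ 340 pc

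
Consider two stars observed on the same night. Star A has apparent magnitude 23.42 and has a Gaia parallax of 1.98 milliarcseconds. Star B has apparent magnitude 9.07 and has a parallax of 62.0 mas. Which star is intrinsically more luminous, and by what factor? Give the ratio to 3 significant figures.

Star B is more luminous, by a factor of 560.

Star A: p = 1.98 mas = 1.98×10^-3″ → d = 1/p = 505.1 pc
Star A: M = m − 5 log₁₀ d + 5 = 23.42 − 5·2.7033 + 5 = 14.903
Star B: p = 62.0 mas = 0.0620″ → d = 1/p = 16.13 pc
Star B: M = m − 5 log₁₀ d + 5 = 9.07 − 5·1.2076 + 5 = 8.032
ΔM = M_A − M_B = 14.903 − (8.032) = 6.871; smaller M is more luminous → Star B.
L ratio = 10^(0.4 |ΔM|) = 10^2.749 = 560.5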